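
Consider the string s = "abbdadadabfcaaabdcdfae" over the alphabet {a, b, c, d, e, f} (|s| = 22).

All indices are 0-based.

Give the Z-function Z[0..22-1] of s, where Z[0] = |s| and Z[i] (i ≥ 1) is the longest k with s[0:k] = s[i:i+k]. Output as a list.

[22, 0, 0, 0, 1, 0, 1, 0, 2, 0, 0, 0, 1, 1, 2, 0, 0, 0, 0, 0, 1, 0]

Z[0]=22
i=1: fresh scan; Z[1]=0
i=2: fresh scan; Z[2]=0
i=3: fresh scan; Z[3]=0
i=4: fresh scan; Z[4]=1 extend→box=[4,5)
i=5: fresh scan; Z[5]=0
i=6: fresh scan; Z[6]=1 extend→box=[6,7)
i=7: fresh scan; Z[7]=0
i=8: fresh scan; Z[8]=2 extend→box=[8,10)
i=9: min(r-i=1, Z[1]=0)=0; Z[9]=0
i=10: fresh scan; Z[10]=0
i=11: fresh scan; Z[11]=0
i=12: fresh scan; Z[12]=1 extend→box=[12,13)
i=13: fresh scan; Z[13]=1 extend→box=[13,14)
i=14: fresh scan; Z[14]=2 extend→box=[14,16)
i=15: min(r-i=1, Z[1]=0)=0; Z[15]=0
i=16: fresh scan; Z[16]=0
i=17: fresh scan; Z[17]=0
i=18: fresh scan; Z[18]=0
i=19: fresh scan; Z[19]=0
i=20: fresh scan; Z[20]=1 extend→box=[20,21)
i=21: fresh scan; Z[21]=0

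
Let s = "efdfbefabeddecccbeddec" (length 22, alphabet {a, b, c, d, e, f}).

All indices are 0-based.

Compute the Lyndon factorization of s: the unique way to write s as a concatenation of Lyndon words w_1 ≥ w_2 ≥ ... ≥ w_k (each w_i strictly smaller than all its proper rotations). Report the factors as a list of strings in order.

["ef", "df", "bef", "abeddecccbeddec"]

emit factor 1: 'ef' (i=0, period=2)
emit factor 2: 'df' (i=2, period=2)
emit factor 3: 'bef' (i=4, period=3)
emit factor 4: 'abeddecccbeddec' (i=7, period=15)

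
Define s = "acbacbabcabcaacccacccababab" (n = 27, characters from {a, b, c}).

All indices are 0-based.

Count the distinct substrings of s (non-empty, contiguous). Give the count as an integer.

319

sorted suffixes:
  #0 SA[0]=12  'aacccacccababab'
  #1 SA[1]=25  'ab'
  #2 SA[2]=23  'abab'
  #3 SA[3]=21  'ababab'
  #4 SA[4]=9  'abcaacccacccababab'
  #5 SA[5]=6  'abcabcaacccacccababab'
  #6 SA[6]=3  'acbabcabcaacccacccababab'
  #7 SA[7]=0  'acbacbabcabcaacccacccababab'
  #8 SA[8]=17  'acccababab'
  #9 SA[9]=13  'acccacccababab'
  #10 SA[10]=26  'b'
  #11 SA[11]=24  'bab'
  #12 SA[12]=22  'babab'
  #13 SA[13]=5  'babcabcaacccacccababab'
  #14 SA[14]=2  'bacbabcabcaacccacccababab'
  #15 SA[15]=10  'bcaacccacccababab'
  #16 SA[16]=7  'bcabcaacccacccababab'
  #17 SA[17]=11  'caacccacccababab'
  #18 SA[18]=20  'cababab'
  #19 SA[19]=8  'cabcaacccacccababab'
  #20 SA[20]=16  'cacccababab'
  #21 SA[21]=4  'cbabcabcaacccacccababab'
  #22 SA[22]=1  'cbacbabcabcaacccacccababab'
  #23 SA[23]=19  'ccababab'
  #24 SA[24]=15  'ccacccababab'
  #25 SA[25]=18  'cccababab'
  #26 SA[26]=14  'cccacccababab'

SA = [12, 25, 23, 21, 9, 6, 3, 0, 17, 13, 26, 24, 22, 5, 2, 10, 7, 11, 20, 8, 16, 4, 1, 19, 15, 18, 14]
i: (SA[i-1],SA[i]) lcp shared
  1: (12,25) 1 'a'
  2: (25,23) 2 'ab'
  3: (23,21) 4 'abab'
  4: (21,9) 2 'ab'
  5: (9,6) 4 'abca'
  6: (6,3) 1 'a'
  7: (3,0) 4 'acba'
  8: (0,17) 2 'ac'
  9: (17,13) 5 'accca'
  10: (13,26) 0 ''
  11: (26,24) 1 'b'
  12: (24,22) 3 'bab'
  13: (22,5) 3 'bab'
  14: (5,2) 2 'ba'
  15: (2,10) 1 'b'
  16: (10,7) 3 'bca'
  17: (7,11) 0 ''
  18: (11,20) 2 'ca'
  19: (20,8) 3 'cab'
  20: (8,16) 2 'ca'
  21: (16,4) 1 'c'
  22: (4,1) 3 'cba'
  23: (1,19) 1 'c'
  24: (19,15) 3 'cca'
  25: (15,18) 2 'cc'
  26: (18,14) 4 'ccca'

n(n+1)/2 = 27·28/2 = 378
Σ LCP = 0 + 1 + 2 + 4 + 2 + 4 + 1 + 4 + 2 + 5 + 0 + 1 + 3 + 3 + 2 + 1 + 3 + 0 + 2 + 3 + 2 + 1 + 3 + 1 + 3 + 2 + 4 = 59
distinct = 378 − 59 = 319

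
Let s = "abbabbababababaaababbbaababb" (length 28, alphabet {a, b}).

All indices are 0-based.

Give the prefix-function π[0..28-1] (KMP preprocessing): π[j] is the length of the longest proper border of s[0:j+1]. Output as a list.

[0, 0, 0, 1, 2, 3, 4, 5, 1, 2, 1, 2, 1, 2, 1, 1, 1, 2, 1, 2, 3, 0, 1, 1, 2, 1, 2, 3]

π[0] = 0
j=1 s[j]='b': π[1]=0 (border '')
j=2 s[j]='b': π[2]=0 (border '')
j=3 s[j]='a': π[3]=1 (border 'a')
j=4 s[j]='b': π[4]=2 (border 'ab')
j=5 s[j]='b': π[5]=3 (border 'abb')
j=6 s[j]='a': π[6]=4 (border 'abba')
j=7 s[j]='b': π[7]=5 (border 'abbab')
j=8 s[j]='a': k: 5→2→0; π[8]=1 (border 'a')
j=9 s[j]='b': π[9]=2 (border 'ab')
j=10 s[j]='a': k: 2→0; π[10]=1 (border 'a')
j=11 s[j]='b': π[11]=2 (border 'ab')
j=12 s[j]='a': k: 2→0; π[12]=1 (border 'a')
j=13 s[j]='b': π[13]=2 (border 'ab')
j=14 s[j]='a': k: 2→0; π[14]=1 (border 'a')
j=15 s[j]='a': k: 1→0; π[15]=1 (border 'a')
j=16 s[j]='a': k: 1→0; π[16]=1 (border 'a')
j=17 s[j]='b': π[17]=2 (border 'ab')
j=18 s[j]='a': k: 2→0; π[18]=1 (border 'a')
j=19 s[j]='b': π[19]=2 (border 'ab')
j=20 s[j]='b': π[20]=3 (border 'abb')
j=21 s[j]='b': k: 3→0; π[21]=0 (border '')
j=22 s[j]='a': π[22]=1 (border 'a')
j=23 s[j]='a': k: 1→0; π[23]=1 (border 'a')
j=24 s[j]='b': π[24]=2 (border 'ab')
j=25 s[j]='a': k: 2→0; π[25]=1 (border 'a')
j=26 s[j]='b': π[26]=2 (border 'ab')
j=27 s[j]='b': π[27]=3 (border 'abb')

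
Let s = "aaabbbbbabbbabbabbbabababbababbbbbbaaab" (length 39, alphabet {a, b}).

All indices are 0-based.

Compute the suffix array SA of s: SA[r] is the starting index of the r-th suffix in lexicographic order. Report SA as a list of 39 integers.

rank→(start, suffix):
  0 → (35, 'aaab')
  1 → (0, 'aaabbbbbabbbabbabbbabababbababbbbbbaaab')
  2 → (36, 'aab')
  3 → (1, 'aabbbbbabbbabbabbbabababbababbbbbbaaab')
  4 → (37, 'ab')
  5 → (19, 'abababbababbbbbbaaab')
  6 → (21, 'ababbababbbbbbaaab')
  7 → (26, 'ababbbbbbaaab')
  8 → (23, 'abbababbbbbbaaab')
  9 → (12, 'abbabbbabababbababbbbbbaaab')
  10 → (15, 'abbbabababbababbbbbbaaab')
  11 → (8, 'abbbabbabbbabababbababbbbbbaaab')
  12 → (2, 'abbbbbabbbabbabbbabababbababbbbbbaaab')
  13 → (28, 'abbbbbbaaab')
  14 → (38, 'b')
  15 → (34, 'baaab')
  16 → (18, 'babababbababbbbbbaaab')
  17 → (20, 'bababbababbbbbbaaab')
  18 → (25, 'bababbbbbbaaab')
  19 → (22, 'babbababbbbbbaaab')
  20 → (11, 'babbabbbabababbababbbbbbaaab')
  21 → (14, 'babbbabababbababbbbbbaaab')
  22 → (7, 'babbbabbabbbabababbababbbbbbaaab')
  23 → (27, 'babbbbbbaaab')
  24 → (33, 'bbaaab')
  25 → (17, 'bbabababbababbbbbbaaab')
  26 → (24, 'bbababbbbbbaaab')
  27 → (10, 'bbabbabbbabababbababbbbbbaaab')
  28 → (13, 'bbabbbabababbababbbbbbaaab')
  29 → (6, 'bbabbbabbabbbabababbababbbbbbaaab')
  30 → (32, 'bbbaaab')
  31 → (16, 'bbbabababbababbbbbbaaab')
  32 → (9, 'bbbabbabbbabababbababbbbbbaaab')
  33 → (5, 'bbbabbbabbabbbabababbababbbbbbaaab')
  34 → (31, 'bbbbaaab')
  35 → (4, 'bbbbabbbabbabbbabababbababbbbbbaaab')
  36 → (30, 'bbbbbaaab')
  37 → (3, 'bbbbbabbbabbabbbabababbababbbbbbaaab')
  38 → (29, 'bbbbbbaaab')

[35, 0, 36, 1, 37, 19, 21, 26, 23, 12, 15, 8, 2, 28, 38, 34, 18, 20, 25, 22, 11, 14, 7, 27, 33, 17, 24, 10, 13, 6, 32, 16, 9, 5, 31, 4, 30, 3, 29]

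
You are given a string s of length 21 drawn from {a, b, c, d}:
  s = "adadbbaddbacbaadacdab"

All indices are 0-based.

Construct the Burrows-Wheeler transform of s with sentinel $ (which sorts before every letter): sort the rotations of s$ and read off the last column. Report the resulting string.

rank  rotation                last
    0  $adadbbaddbacbaadacdab  b
    1  aadacdab$adadbbaddbacb  b
    2  ab$adadbbaddbacbaadacd  d
    3  acbaadacdab$adadbbaddb  b
    4  acdab$adadbbaddbacbaad  d
    5  adacdab$adadbbaddbacba  a
    6  adadbbaddbacbaadacdab$  $
    7  adbbaddbacbaadacdab$ad  d
    8  addbacbaadacdab$adadbb  b
    9  b$adadbbaddbacbaadacda  a
   10  baadacdab$adadbbaddbac  c
   11  bacbaadacdab$adadbbadd  d
   12  baddbacbaadacdab$adadb  b
   13  bbaddbacbaadacdab$adad  d
   14  cbaadacdab$adadbbaddba  a
   15  cdab$adadbbaddbacbaada  a
   16  dab$adadbbaddbacbaadac  c
   17  dacdab$adadbbaddbacbaa  a
   18  dadbbaddbacbaadacdab$a  a
   19  dbacbaadacdab$adadbbad  d
   20  dbbaddbacbaadacdab$ada  a
   21  ddbacbaadacdab$adadbba  a

bbdbda$dbacdbdaacaadaa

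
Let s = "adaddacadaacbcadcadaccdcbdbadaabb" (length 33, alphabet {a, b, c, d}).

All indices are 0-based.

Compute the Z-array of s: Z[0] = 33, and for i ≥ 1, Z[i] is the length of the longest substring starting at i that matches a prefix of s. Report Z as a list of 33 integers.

Z[0]=33
i=1: fresh scan; Z[1]=0
i=2: fresh scan; Z[2]=2 scan→box=[2,4)
i=3: min(r-i=1, Z[1]=0)=0; Z[3]=0
i=4: fresh scan; Z[4]=0
i=5: fresh scan; Z[5]=1 scan→box=[5,6)
i=6: fresh scan; Z[6]=0
i=7: fresh scan; Z[7]=3 scan→box=[7,10)
i=8: min(r-i=2, Z[1]=0)=0; Z[8]=0
i=9: min(r-i=1, Z[2]=2)=1; Z[9]=1
i=10: fresh scan; Z[10]=1 scan→box=[10,11)
i=11: fresh scan; Z[11]=0
i=12: fresh scan; Z[12]=0
i=13: fresh scan; Z[13]=0
i=14: fresh scan; Z[14]=2 scan→box=[14,16)
i=15: min(r-i=1, Z[1]=0)=0; Z[15]=0
i=16: fresh scan; Z[16]=0
i=17: fresh scan; Z[17]=3 scan→box=[17,20)
i=18: min(r-i=2, Z[1]=0)=0; Z[18]=0
i=19: min(r-i=1, Z[2]=2)=1; Z[19]=1
i=20: fresh scan; Z[20]=0
i=21: fresh scan; Z[21]=0
i=22: fresh scan; Z[22]=0
i=23: fresh scan; Z[23]=0
i=24: fresh scan; Z[24]=0
i=25: fresh scan; Z[25]=0
i=26: fresh scan; Z[26]=0
i=27: fresh scan; Z[27]=3 scan→box=[27,30)
i=28: min(r-i=2, Z[1]=0)=0; Z[28]=0
i=29: min(r-i=1, Z[2]=2)=1; Z[29]=1
i=30: fresh scan; Z[30]=1 scan→box=[30,31)
i=31: fresh scan; Z[31]=0
i=32: fresh scan; Z[32]=0

[33, 0, 2, 0, 0, 1, 0, 3, 0, 1, 1, 0, 0, 0, 2, 0, 0, 3, 0, 1, 0, 0, 0, 0, 0, 0, 0, 3, 0, 1, 1, 0, 0]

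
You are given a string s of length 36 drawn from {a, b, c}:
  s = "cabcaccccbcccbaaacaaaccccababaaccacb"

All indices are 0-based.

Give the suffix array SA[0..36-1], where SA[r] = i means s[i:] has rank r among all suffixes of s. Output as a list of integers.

sorted suffixes:
  #0 SA[0]=14  'aaacaaaccccababaaccacb'
  #1 SA[1]=18  'aaaccccababaaccacb'
  #2 SA[2]=15  'aacaaaccccababaaccacb'
  #3 SA[3]=29  'aaccacb'
  #4 SA[4]=19  'aaccccababaaccacb'
  #5 SA[5]=27  'abaaccacb'
  #6 SA[6]=25  'ababaaccacb'
  #7 SA[7]=1  'abcaccccbcccbaaacaaaccccababaaccacb'
  #8 SA[8]=16  'acaaaccccababaaccacb'
  #9 SA[9]=33  'acb'
  #10 SA[10]=30  'accacb'
  #11 SA[11]=20  'accccababaaccacb'
  #12 SA[12]=4  'accccbcccbaaacaaaccccababaaccacb'
  #13 SA[13]=35  'b'
  #14 SA[14]=13  'baaacaaaccccababaaccacb'
  #15 SA[15]=28  'baaccacb'
  #16 SA[16]=26  'babaaccacb'
  #17 SA[17]=2  'bcaccccbcccbaaacaaaccccababaaccacb'
  #18 SA[18]=9  'bcccbaaacaaaccccababaaccacb'
  #19 SA[19]=17  'caaaccccababaaccacb'
  #20 SA[20]=24  'cababaaccacb'
  #21 SA[21]=0  'cabcaccccbcccbaaacaaaccccababaaccacb'
  #22 SA[22]=32  'cacb'
  #23 SA[23]=3  'caccccbcccbaaacaaaccccababaaccacb'
  #24 SA[24]=34  'cb'
  #25 SA[25]=12  'cbaaacaaaccccababaaccacb'
  #26 SA[26]=8  'cbcccbaaacaaaccccababaaccacb'
  #27 SA[27]=23  'ccababaaccacb'
  #28 SA[28]=31  'ccacb'
  #29 SA[29]=11  'ccbaaacaaaccccababaaccacb'
  #30 SA[30]=7  'ccbcccbaaacaaaccccababaaccacb'
  #31 SA[31]=22  'cccababaaccacb'
  #32 SA[32]=10  'cccbaaacaaaccccababaaccacb'
  #33 SA[33]=6  'cccbcccbaaacaaaccccababaaccacb'
  #34 SA[34]=21  'ccccababaaccacb'
  #35 SA[35]=5  'ccccbcccbaaacaaaccccababaaccacb'

[14, 18, 15, 29, 19, 27, 25, 1, 16, 33, 30, 20, 4, 35, 13, 28, 26, 2, 9, 17, 24, 0, 32, 3, 34, 12, 8, 23, 31, 11, 7, 22, 10, 6, 21, 5]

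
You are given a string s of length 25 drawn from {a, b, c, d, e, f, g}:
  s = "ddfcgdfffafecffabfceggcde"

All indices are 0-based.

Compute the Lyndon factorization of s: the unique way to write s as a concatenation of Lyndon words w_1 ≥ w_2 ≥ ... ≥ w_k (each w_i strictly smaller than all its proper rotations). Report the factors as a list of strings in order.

emit factor 1: 'ddf' (i=0, period=3)
emit factor 2: 'cgdfff' (i=3, period=6)
emit factor 3: 'afecff' (i=9, period=6)
emit factor 4: 'abfceggcde' (i=15, period=10)

["ddf", "cgdfff", "afecff", "abfceggcde"]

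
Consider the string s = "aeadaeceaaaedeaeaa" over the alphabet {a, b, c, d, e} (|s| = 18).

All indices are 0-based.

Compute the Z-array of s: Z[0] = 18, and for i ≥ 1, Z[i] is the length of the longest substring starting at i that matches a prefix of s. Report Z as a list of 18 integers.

[18, 0, 1, 0, 2, 0, 0, 0, 1, 1, 2, 0, 0, 0, 3, 0, 1, 1]

Z[0]=18
i=1: i≥r, start 0; Z[1]=0
i=2: i≥r, start 0; Z[2]=1 grow→box=[2,3)
i=3: i≥r, start 0; Z[3]=0
i=4: i≥r, start 0; Z[4]=2 grow→box=[4,6)
i=5: min(r-i=1, Z[1]=0)=0; Z[5]=0
i=6: i≥r, start 0; Z[6]=0
i=7: i≥r, start 0; Z[7]=0
i=8: i≥r, start 0; Z[8]=1 grow→box=[8,9)
i=9: i≥r, start 0; Z[9]=1 grow→box=[9,10)
i=10: i≥r, start 0; Z[10]=2 grow→box=[10,12)
i=11: min(r-i=1, Z[1]=0)=0; Z[11]=0
i=12: i≥r, start 0; Z[12]=0
i=13: i≥r, start 0; Z[13]=0
i=14: i≥r, start 0; Z[14]=3 grow→box=[14,17)
i=15: min(r-i=2, Z[1]=0)=0; Z[15]=0
i=16: min(r-i=1, Z[2]=1)=1; Z[16]=1
i=17: i≥r, start 0; Z[17]=1 grow→box=[17,18)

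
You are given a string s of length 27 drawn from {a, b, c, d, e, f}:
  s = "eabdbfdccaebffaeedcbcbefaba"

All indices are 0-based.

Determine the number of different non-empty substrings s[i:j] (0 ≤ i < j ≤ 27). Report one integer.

351

rank | idx | suffix
   0 |  26 | a
   1 |  24 | aba
   2 |   1 | abdbfdccaebffaeedcbcbefaba
   3 |   9 | aebffaeedcbcbefaba
   4 |  14 | aeedcbcbefaba
   5 |  25 | ba
   6 |  19 | bcbefaba
   7 |   2 | bdbfdccaebffaeedcbcbefaba
   8 |  21 | befaba
   9 |   4 | bfdccaebffaeedcbcbefaba
  10 |  11 | bffaeedcbcbefaba
  11 |   8 | caebffaeedcbcbefaba
  12 |  18 | cbcbefaba
  13 |  20 | cbefaba
  14 |   7 | ccaebffaeedcbcbefaba
  15 |   3 | dbfdccaebffaeedcbcbefaba
  16 |  17 | dcbcbefaba
  17 |   6 | dccaebffaeedcbcbefaba
  18 |   0 | eabdbfdccaebffaeedcbcbefaba
  19 |  10 | ebffaeedcbcbefaba
  20 |  16 | edcbcbefaba
  21 |  15 | eedcbcbefaba
  22 |  22 | efaba
  23 |  23 | faba
  24 |  13 | faeedcbcbefaba
  25 |   5 | fdccaebffaeedcbcbefaba
  26 |  12 | ffaeedcbcbefaba

SA = [26, 24, 1, 9, 14, 25, 19, 2, 21, 4, 11, 8, 18, 20, 7, 3, 17, 6, 0, 10, 16, 15, 22, 23, 13, 5, 12]
i: (SA[i-1],SA[i]) lcp shared
  1: (26,24) 1 'a'
  2: (24,1) 2 'ab'
  3: (1,9) 1 'a'
  4: (9,14) 2 'ae'
  5: (14,25) 0 ''
  6: (25,19) 1 'b'
  7: (19,2) 1 'b'
  8: (2,21) 1 'b'
  9: (21,4) 1 'b'
  10: (4,11) 2 'bf'
  11: (11,8) 0 ''
  12: (8,18) 1 'c'
  13: (18,20) 2 'cb'
  14: (20,7) 1 'c'
  15: (7,3) 0 ''
  16: (3,17) 1 'd'
  17: (17,6) 2 'dc'
  18: (6,0) 0 ''
  19: (0,10) 1 'e'
  20: (10,16) 1 'e'
  21: (16,15) 1 'e'
  22: (15,22) 1 'e'
  23: (22,23) 0 ''
  24: (23,13) 2 'fa'
  25: (13,5) 1 'f'
  26: (5,12) 1 'f'

n(n+1)/2 = 27·28/2 = 378
Σ LCP = 0 + 1 + 2 + 1 + 2 + 0 + 1 + 1 + 1 + 1 + 2 + 0 + 1 + 2 + 1 + 0 + 1 + 2 + 0 + 1 + 1 + 1 + 1 + 0 + 2 + 1 + 1 = 27
distinct = 378 − 27 = 351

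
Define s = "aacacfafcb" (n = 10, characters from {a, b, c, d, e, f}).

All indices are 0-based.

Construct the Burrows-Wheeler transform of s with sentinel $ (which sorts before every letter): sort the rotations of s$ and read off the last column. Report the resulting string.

rank  rotation     last
    0  $aacacfafcb  b
    1  aacacfafcb$  $
    2  acacfafcb$a  a
    3  acfafcb$aac  c
    4  afcb$aacacf  f
    5  b$aacacfafc  c
    6  cacfafcb$aa  a
    7  cb$aacacfaf  f
    8  cfafcb$aaca  a
    9  fafcb$aacac  c
   10  fcb$aacacfa  a

b$acfcafaca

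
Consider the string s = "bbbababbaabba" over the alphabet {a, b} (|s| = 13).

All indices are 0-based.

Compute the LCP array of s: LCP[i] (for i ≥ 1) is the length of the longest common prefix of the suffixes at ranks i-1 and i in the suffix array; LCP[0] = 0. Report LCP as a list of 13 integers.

[0, 1, 1, 2, 4, 0, 2, 2, 3, 1, 3, 3, 2]

rank→(start, suffix):
  0 → (12, 'a')
  1 → (8, 'aabba')
  2 → (3, 'ababbaabba')
  3 → (9, 'abba')
  4 → (5, 'abbaabba')
  5 → (11, 'ba')
  6 → (7, 'baabba')
  7 → (2, 'bababbaabba')
  8 → (4, 'babbaabba')
  9 → (10, 'bba')
  10 → (6, 'bbaabba')
  11 → (1, 'bbababbaabba')
  12 → (0, 'bbbababbaabba')

SA = [12, 8, 3, 9, 5, 11, 7, 2, 4, 10, 6, 1, 0]
rank  pair      lcp
   1  s[12:],s[8:]  1  'a'
   2  s[8:],s[3:]  1  'a'
   3  s[3:],s[9:]  2  'ab'
   4  s[9:],s[5:]  4  'abba'
   5  s[5:],s[11:]  0  ''
   6  s[11:],s[7:]  2  'ba'
   7  s[7:],s[2:]  2  'ba'
   8  s[2:],s[4:]  3  'bab'
   9  s[4:],s[10:]  1  'b'
  10  s[10:],s[6:]  3  'bba'
  11  s[6:],s[1:]  3  'bba'
  12  s[1:],s[0:]  2  'bb'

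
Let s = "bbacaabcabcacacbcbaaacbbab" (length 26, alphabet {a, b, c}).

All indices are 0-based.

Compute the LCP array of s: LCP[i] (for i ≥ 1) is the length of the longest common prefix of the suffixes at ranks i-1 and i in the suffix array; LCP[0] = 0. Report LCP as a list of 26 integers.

sorted suffixes:
  #0 SA[0]=18  'aaacbbab'
  #1 SA[1]=4  'aabcabcacacbcbaaacbbab'
  #2 SA[2]=19  'aacbbab'
  #3 SA[3]=24  'ab'
  #4 SA[4]=5  'abcabcacacbcbaaacbbab'
  #5 SA[5]=8  'abcacacbcbaaacbbab'
  #6 SA[6]=2  'acaabcabcacacbcbaaacbbab'
  #7 SA[7]=11  'acacbcbaaacbbab'
  #8 SA[8]=20  'acbbab'
  #9 SA[9]=13  'acbcbaaacbbab'
  #10 SA[10]=25  'b'
  #11 SA[11]=17  'baaacbbab'
  #12 SA[12]=23  'bab'
  #13 SA[13]=1  'bacaabcabcacacbcbaaacbbab'
  #14 SA[14]=22  'bbab'
  #15 SA[15]=0  'bbacaabcabcacacbcbaaacbbab'
  #16 SA[16]=6  'bcabcacacbcbaaacbbab'
  #17 SA[17]=9  'bcacacbcbaaacbbab'
  #18 SA[18]=15  'bcbaaacbbab'
  #19 SA[19]=3  'caabcabcacacbcbaaacbbab'
  #20 SA[20]=7  'cabcacacbcbaaacbbab'
  #21 SA[21]=10  'cacacbcbaaacbbab'
  #22 SA[22]=12  'cacbcbaaacbbab'
  #23 SA[23]=16  'cbaaacbbab'
  #24 SA[24]=21  'cbbab'
  #25 SA[25]=14  'cbcbaaacbbab'

SA = [18, 4, 19, 24, 5, 8, 2, 11, 20, 13, 25, 17, 23, 1, 22, 0, 6, 9, 15, 3, 7, 10, 12, 16, 21, 14]
i: (SA[i-1],SA[i]) lcp shared
  1: (18,4) 2 'aa'
  2: (4,19) 2 'aa'
  3: (19,24) 1 'a'
  4: (24,5) 2 'ab'
  5: (5,8) 4 'abca'
  6: (8,2) 1 'a'
  7: (2,11) 3 'aca'
  8: (11,20) 2 'ac'
  9: (20,13) 3 'acb'
  10: (13,25) 0 ''
  11: (25,17) 1 'b'
  12: (17,23) 2 'ba'
  13: (23,1) 2 'ba'
  14: (1,22) 1 'b'
  15: (22,0) 3 'bba'
  16: (0,6) 1 'b'
  17: (6,9) 3 'bca'
  18: (9,15) 2 'bc'
  19: (15,3) 0 ''
  20: (3,7) 2 'ca'
  21: (7,10) 2 'ca'
  22: (10,12) 3 'cac'
  23: (12,16) 1 'c'
  24: (16,21) 2 'cb'
  25: (21,14) 2 'cb'

[0, 2, 2, 1, 2, 4, 1, 3, 2, 3, 0, 1, 2, 2, 1, 3, 1, 3, 2, 0, 2, 2, 3, 1, 2, 2]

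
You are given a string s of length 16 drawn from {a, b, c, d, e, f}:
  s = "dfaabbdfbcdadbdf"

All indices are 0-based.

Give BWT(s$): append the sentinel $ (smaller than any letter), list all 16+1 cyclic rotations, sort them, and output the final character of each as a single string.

ffadafdbbcab$bddd

rank  rotation           last
    0  $dfaabbdfbcdadbdf  f
    1  aabbdfbcdadbdf$df  f
    2  abbdfbcdadbdf$dfa  a
    3  adbdf$dfaabbdfbcd  d
    4  bbdfbcdadbdf$dfaa  a
    5  bcdadbdf$dfaabbdf  f
    6  bdf$dfaabbdfbcdad  d
    7  bdfbcdadbdf$dfaab  b
    8  cdadbdf$dfaabbdfb  b
    9  dadbdf$dfaabbdfbc  c
   10  dbdf$dfaabbdfbcda  a
   11  df$dfaabbdfbcdadb  b
   12  dfaabbdfbcdadbdf$  $
   13  dfbcdadbdf$dfaabb  b
   14  f$dfaabbdfbcdadbd  d
   15  faabbdfbcdadbdf$d  d
   16  fbcdadbdf$dfaabbd  d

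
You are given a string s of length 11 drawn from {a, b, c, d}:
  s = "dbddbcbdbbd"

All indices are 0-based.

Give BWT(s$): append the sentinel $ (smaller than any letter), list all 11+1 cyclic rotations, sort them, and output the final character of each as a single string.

dddbcdbbbd$b

rank  rotation      last
    0  $dbddbcbdbbd  d
    1  bbd$dbddbcbd  d
    2  bcbdbbd$dbdd  d
    3  bd$dbddbcbdb  b
    4  bdbbd$dbddbc  c
    5  bddbcbdbbd$d  d
    6  cbdbbd$dbddb  b
    7  d$dbddbcbdbb  b
    8  dbbd$dbddbcb  b
    9  dbcbdbbd$dbd  d
   10  dbddbcbdbbd$  $
   11  ddbcbdbbd$db  b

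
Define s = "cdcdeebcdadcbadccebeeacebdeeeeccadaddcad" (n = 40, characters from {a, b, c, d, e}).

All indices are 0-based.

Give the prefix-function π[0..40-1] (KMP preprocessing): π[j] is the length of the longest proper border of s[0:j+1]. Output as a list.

π[0] = 0
j=1 s[j]='d': π[1]=0 (border '')
j=2 s[j]='c': π[2]=1 (border 'c')
j=3 s[j]='d': π[3]=2 (border 'cd')
j=4 s[j]='e': k: 2→0; π[4]=0 (border '')
j=5 s[j]='e': π[5]=0 (border '')
j=6 s[j]='b': π[6]=0 (border '')
j=7 s[j]='c': π[7]=1 (border 'c')
j=8 s[j]='d': π[8]=2 (border 'cd')
j=9 s[j]='a': k: 2→0; π[9]=0 (border '')
j=10 s[j]='d': π[10]=0 (border '')
j=11 s[j]='c': π[11]=1 (border 'c')
j=12 s[j]='b': k: 1→0; π[12]=0 (border '')
j=13 s[j]='a': π[13]=0 (border '')
j=14 s[j]='d': π[14]=0 (border '')
j=15 s[j]='c': π[15]=1 (border 'c')
j=16 s[j]='c': k: 1→0; π[16]=1 (border 'c')
j=17 s[j]='e': k: 1→0; π[17]=0 (border '')
j=18 s[j]='b': π[18]=0 (border '')
j=19 s[j]='e': π[19]=0 (border '')
j=20 s[j]='e': π[20]=0 (border '')
j=21 s[j]='a': π[21]=0 (border '')
j=22 s[j]='c': π[22]=1 (border 'c')
j=23 s[j]='e': k: 1→0; π[23]=0 (border '')
j=24 s[j]='b': π[24]=0 (border '')
j=25 s[j]='d': π[25]=0 (border '')
j=26 s[j]='e': π[26]=0 (border '')
j=27 s[j]='e': π[27]=0 (border '')
j=28 s[j]='e': π[28]=0 (border '')
j=29 s[j]='e': π[29]=0 (border '')
j=30 s[j]='c': π[30]=1 (border 'c')
j=31 s[j]='c': k: 1→0; π[31]=1 (border 'c')
j=32 s[j]='a': k: 1→0; π[32]=0 (border '')
j=33 s[j]='d': π[33]=0 (border '')
j=34 s[j]='a': π[34]=0 (border '')
j=35 s[j]='d': π[35]=0 (border '')
j=36 s[j]='d': π[36]=0 (border '')
j=37 s[j]='c': π[37]=1 (border 'c')
j=38 s[j]='a': k: 1→0; π[38]=0 (border '')
j=39 s[j]='d': π[39]=0 (border '')

[0, 0, 1, 2, 0, 0, 0, 1, 2, 0, 0, 1, 0, 0, 0, 1, 1, 0, 0, 0, 0, 0, 1, 0, 0, 0, 0, 0, 0, 0, 1, 1, 0, 0, 0, 0, 0, 1, 0, 0]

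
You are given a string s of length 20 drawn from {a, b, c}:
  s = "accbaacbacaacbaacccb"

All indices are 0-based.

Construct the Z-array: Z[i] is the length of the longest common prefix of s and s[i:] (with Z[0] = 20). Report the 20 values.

Z[0]=20
i=1: fresh scan; Z[1]=0
i=2: fresh scan; Z[2]=0
i=3: fresh scan; Z[3]=0
i=4: fresh scan; Z[4]=1 extend→box=[4,5)
i=5: fresh scan; Z[5]=2 extend→box=[5,7)
i=6: min(r-i=1, Z[1]=0)=0; Z[6]=0
i=7: fresh scan; Z[7]=0
i=8: fresh scan; Z[8]=2 extend→box=[8,10)
i=9: min(r-i=1, Z[1]=0)=0; Z[9]=0
i=10: fresh scan; Z[10]=1 extend→box=[10,11)
i=11: fresh scan; Z[11]=2 extend→box=[11,13)
i=12: min(r-i=1, Z[1]=0)=0; Z[12]=0
i=13: fresh scan; Z[13]=0
i=14: fresh scan; Z[14]=1 extend→box=[14,15)
i=15: fresh scan; Z[15]=3 extend→box=[15,18)
i=16: min(r-i=2, Z[1]=0)=0; Z[16]=0
i=17: min(r-i=1, Z[2]=0)=0; Z[17]=0
i=18: fresh scan; Z[18]=0
i=19: fresh scan; Z[19]=0

[20, 0, 0, 0, 1, 2, 0, 0, 2, 0, 1, 2, 0, 0, 1, 3, 0, 0, 0, 0]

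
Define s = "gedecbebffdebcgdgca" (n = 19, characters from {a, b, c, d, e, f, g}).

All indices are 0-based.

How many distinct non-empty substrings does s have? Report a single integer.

176

sorted suffixes:
  #0 SA[0]=18  'a'
  #1 SA[1]=12  'bcgdgca'
  #2 SA[2]=5  'bebffdebcgdgca'
  #3 SA[3]=7  'bffdebcgdgca'
  #4 SA[4]=17  'ca'
  #5 SA[5]=4  'cbebffdebcgdgca'
  #6 SA[6]=13  'cgdgca'
  #7 SA[7]=10  'debcgdgca'
  #8 SA[8]=2  'decbebffdebcgdgca'
  #9 SA[9]=15  'dgca'
  #10 SA[10]=11  'ebcgdgca'
  #11 SA[11]=6  'ebffdebcgdgca'
  #12 SA[12]=3  'ecbebffdebcgdgca'
  #13 SA[13]=1  'edecbebffdebcgdgca'
  #14 SA[14]=9  'fdebcgdgca'
  #15 SA[15]=8  'ffdebcgdgca'
  #16 SA[16]=16  'gca'
  #17 SA[17]=14  'gdgca'
  #18 SA[18]=0  'gedecbebffdebcgdgca'

SA = [18, 12, 5, 7, 17, 4, 13, 10, 2, 15, 11, 6, 3, 1, 9, 8, 16, 14, 0]
i: (SA[i-1],SA[i]) lcp shared
  1: (18,12) 0 ''
  2: (12,5) 1 'b'
  3: (5,7) 1 'b'
  4: (7,17) 0 ''
  5: (17,4) 1 'c'
  6: (4,13) 1 'c'
  7: (13,10) 0 ''
  8: (10,2) 2 'de'
  9: (2,15) 1 'd'
  10: (15,11) 0 ''
  11: (11,6) 2 'eb'
  12: (6,3) 1 'e'
  13: (3,1) 1 'e'
  14: (1,9) 0 ''
  15: (9,8) 1 'f'
  16: (8,16) 0 ''
  17: (16,14) 1 'g'
  18: (14,0) 1 'g'

n(n+1)/2 = 19·20/2 = 190
Σ LCP = 0 + 0 + 1 + 1 + 0 + 1 + 1 + 0 + 2 + 1 + 0 + 2 + 1 + 1 + 0 + 1 + 0 + 1 + 1 = 14
distinct = 190 − 14 = 176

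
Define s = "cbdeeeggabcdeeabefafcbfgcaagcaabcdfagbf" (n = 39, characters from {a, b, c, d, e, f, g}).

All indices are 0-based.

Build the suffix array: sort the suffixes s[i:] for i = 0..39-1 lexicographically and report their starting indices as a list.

[29, 25, 8, 30, 14, 18, 35, 26, 9, 31, 1, 15, 37, 21, 28, 24, 0, 20, 10, 32, 11, 2, 33, 13, 12, 3, 4, 16, 5, 38, 17, 34, 19, 22, 7, 36, 27, 23, 6]

rank→(start, suffix):
  0 → (29, 'aabcdfagbf')
  1 → (25, 'aagcaabcdfagbf')
  2 → (8, 'abcdeeabefafcbfgcaagcaabcdfagbf')
  3 → (30, 'abcdfagbf')
  4 → (14, 'abefafcbfgcaagcaabcdfagbf')
  5 → (18, 'afcbfgcaagcaabcdfagbf')
  6 → (35, 'agbf')
  7 → (26, 'agcaabcdfagbf')
  8 → (9, 'bcdeeabefafcbfgcaagcaabcdfagbf')
  9 → (31, 'bcdfagbf')
  10 → (1, 'bdeeeggabcdeeabefafcbfgcaagcaabcdfagbf')
  11 → (15, 'befafcbfgcaagcaabcdfagbf')
  12 → (37, 'bf')
  13 → (21, 'bfgcaagcaabcdfagbf')
  14 → (28, 'caabcdfagbf')
  15 → (24, 'caagcaabcdfagbf')
  16 → (0, 'cbdeeeggabcdeeabefafcbfgcaagcaabcdfagbf')
  17 → (20, 'cbfgcaagcaabcdfagbf')
  18 → (10, 'cdeeabefafcbfgcaagcaabcdfagbf')
  19 → (32, 'cdfagbf')
  20 → (11, 'deeabefafcbfgcaagcaabcdfagbf')
  21 → (2, 'deeeggabcdeeabefafcbfgcaagcaabcdfagbf')
  22 → (33, 'dfagbf')
  23 → (13, 'eabefafcbfgcaagcaabcdfagbf')
  24 → (12, 'eeabefafcbfgcaagcaabcdfagbf')
  25 → (3, 'eeeggabcdeeabefafcbfgcaagcaabcdfagbf')
  26 → (4, 'eeggabcdeeabefafcbfgcaagcaabcdfagbf')
  27 → (16, 'efafcbfgcaagcaabcdfagbf')
  28 → (5, 'eggabcdeeabefafcbfgcaagcaabcdfagbf')
  29 → (38, 'f')
  30 → (17, 'fafcbfgcaagcaabcdfagbf')
  31 → (34, 'fagbf')
  32 → (19, 'fcbfgcaagcaabcdfagbf')
  33 → (22, 'fgcaagcaabcdfagbf')
  34 → (7, 'gabcdeeabefafcbfgcaagcaabcdfagbf')
  35 → (36, 'gbf')
  36 → (27, 'gcaabcdfagbf')
  37 → (23, 'gcaagcaabcdfagbf')
  38 → (6, 'ggabcdeeabefafcbfgcaagcaabcdfagbf')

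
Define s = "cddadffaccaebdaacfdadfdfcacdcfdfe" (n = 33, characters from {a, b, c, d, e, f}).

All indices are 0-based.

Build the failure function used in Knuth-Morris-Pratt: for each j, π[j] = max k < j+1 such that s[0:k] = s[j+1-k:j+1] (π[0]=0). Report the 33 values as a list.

[0, 0, 0, 0, 0, 0, 0, 0, 1, 1, 0, 0, 0, 0, 0, 0, 1, 0, 0, 0, 0, 0, 0, 0, 1, 0, 1, 2, 1, 0, 0, 0, 0]

π[0] = 0
j=1 s[j]='d': π[1]=0 (border '')
j=2 s[j]='d': π[2]=0 (border '')
j=3 s[j]='a': π[3]=0 (border '')
j=4 s[j]='d': π[4]=0 (border '')
j=5 s[j]='f': π[5]=0 (border '')
j=6 s[j]='f': π[6]=0 (border '')
j=7 s[j]='a': π[7]=0 (border '')
j=8 s[j]='c': π[8]=1 (border 'c')
j=9 s[j]='c': k: 1→0; π[9]=1 (border 'c')
j=10 s[j]='a': k: 1→0; π[10]=0 (border '')
j=11 s[j]='e': π[11]=0 (border '')
j=12 s[j]='b': π[12]=0 (border '')
j=13 s[j]='d': π[13]=0 (border '')
j=14 s[j]='a': π[14]=0 (border '')
j=15 s[j]='a': π[15]=0 (border '')
j=16 s[j]='c': π[16]=1 (border 'c')
j=17 s[j]='f': k: 1→0; π[17]=0 (border '')
j=18 s[j]='d': π[18]=0 (border '')
j=19 s[j]='a': π[19]=0 (border '')
j=20 s[j]='d': π[20]=0 (border '')
j=21 s[j]='f': π[21]=0 (border '')
j=22 s[j]='d': π[22]=0 (border '')
j=23 s[j]='f': π[23]=0 (border '')
j=24 s[j]='c': π[24]=1 (border 'c')
j=25 s[j]='a': k: 1→0; π[25]=0 (border '')
j=26 s[j]='c': π[26]=1 (border 'c')
j=27 s[j]='d': π[27]=2 (border 'cd')
j=28 s[j]='c': k: 2→0; π[28]=1 (border 'c')
j=29 s[j]='f': k: 1→0; π[29]=0 (border '')
j=30 s[j]='d': π[30]=0 (border '')
j=31 s[j]='f': π[31]=0 (border '')
j=32 s[j]='e': π[32]=0 (border '')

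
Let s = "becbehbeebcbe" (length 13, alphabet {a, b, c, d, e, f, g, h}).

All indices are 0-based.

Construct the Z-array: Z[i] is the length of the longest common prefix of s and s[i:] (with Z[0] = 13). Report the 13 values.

[13, 0, 0, 2, 0, 0, 2, 0, 0, 1, 0, 2, 0]

Z[0]=13
i=1: outside box; Z[1]=0
i=2: outside box; Z[2]=0
i=3: outside box; Z[3]=2 grow→box=[3,5)
i=4: min(r-i=1, Z[1]=0)=0; Z[4]=0
i=5: outside box; Z[5]=0
i=6: outside box; Z[6]=2 grow→box=[6,8)
i=7: min(r-i=1, Z[1]=0)=0; Z[7]=0
i=8: outside box; Z[8]=0
i=9: outside box; Z[9]=1 grow→box=[9,10)
i=10: outside box; Z[10]=0
i=11: outside box; Z[11]=2 grow→box=[11,13)
i=12: min(r-i=1, Z[1]=0)=0; Z[12]=0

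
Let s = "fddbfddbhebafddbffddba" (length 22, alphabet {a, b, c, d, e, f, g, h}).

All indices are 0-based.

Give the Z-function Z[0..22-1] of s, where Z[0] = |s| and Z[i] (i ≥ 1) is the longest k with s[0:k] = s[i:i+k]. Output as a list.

[22, 0, 0, 0, 4, 0, 0, 0, 0, 0, 0, 0, 5, 0, 0, 0, 1, 4, 0, 0, 0, 0]

Z[0]=22
i=1: fresh scan; Z[1]=0
i=2: fresh scan; Z[2]=0
i=3: fresh scan; Z[3]=0
i=4: fresh scan; Z[4]=4 extend→box=[4,8)
i=5: min(r-i=3, Z[1]=0)=0; Z[5]=0
i=6: min(r-i=2, Z[2]=0)=0; Z[6]=0
i=7: min(r-i=1, Z[3]=0)=0; Z[7]=0
i=8: fresh scan; Z[8]=0
i=9: fresh scan; Z[9]=0
i=10: fresh scan; Z[10]=0
i=11: fresh scan; Z[11]=0
i=12: fresh scan; Z[12]=5 extend→box=[12,17)
i=13: min(r-i=4, Z[1]=0)=0; Z[13]=0
i=14: min(r-i=3, Z[2]=0)=0; Z[14]=0
i=15: min(r-i=2, Z[3]=0)=0; Z[15]=0
i=16: min(r-i=1, Z[4]=4)=1; Z[16]=1
i=17: fresh scan; Z[17]=4 extend→box=[17,21)
i=18: min(r-i=3, Z[1]=0)=0; Z[18]=0
i=19: min(r-i=2, Z[2]=0)=0; Z[19]=0
i=20: min(r-i=1, Z[3]=0)=0; Z[20]=0
i=21: fresh scan; Z[21]=0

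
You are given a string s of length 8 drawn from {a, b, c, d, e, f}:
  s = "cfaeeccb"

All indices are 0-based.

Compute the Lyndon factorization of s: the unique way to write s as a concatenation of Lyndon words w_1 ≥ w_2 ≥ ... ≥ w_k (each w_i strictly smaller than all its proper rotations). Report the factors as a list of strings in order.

["cf", "aeeccb"]

emit factor 1: 'cf' (i=0, period=2)
emit factor 2: 'aeeccb' (i=2, period=6)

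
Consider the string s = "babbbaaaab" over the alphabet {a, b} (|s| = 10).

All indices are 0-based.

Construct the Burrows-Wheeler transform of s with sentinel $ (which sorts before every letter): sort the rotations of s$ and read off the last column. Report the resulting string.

rank  rotation     last
    0  $babbbaaaab  b
    1  aaaab$babbb  b
    2  aaab$babbba  a
    3  aab$babbbaa  a
    4  ab$babbbaaa  a
    5  abbbaaaab$b  b
    6  b$babbbaaaa  a
    7  baaaab$babb  b
    8  babbbaaaab$  $
    9  bbaaaab$bab  b
   10  bbbaaaab$ba  a

bbaaabab$ba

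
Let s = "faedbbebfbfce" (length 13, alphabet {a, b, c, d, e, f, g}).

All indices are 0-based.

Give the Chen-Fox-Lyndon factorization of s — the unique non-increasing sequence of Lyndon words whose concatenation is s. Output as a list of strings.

["f", "aedbbebfbfce"]

emit factor 1: 'f' (i=0, period=1)
emit factor 2: 'aedbbebfbfce' (i=1, period=12)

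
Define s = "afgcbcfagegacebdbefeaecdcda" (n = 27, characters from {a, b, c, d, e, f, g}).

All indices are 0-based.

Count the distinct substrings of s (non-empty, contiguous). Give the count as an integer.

rank→(start, suffix):
  0 → (26, 'a')
  1 → (11, 'acebdbefeaecdcda')
  2 → (20, 'aecdcda')
  3 → (0, 'afgcbcfagegacebdbefeaecdcda')
  4 → (7, 'agegacebdbefeaecdcda')
  5 → (4, 'bcfagegacebdbefeaecdcda')
  6 → (14, 'bdbefeaecdcda')
  7 → (16, 'befeaecdcda')
  8 → (3, 'cbcfagegacebdbefeaecdcda')
  9 → (24, 'cda')
  10 → (22, 'cdcda')
  11 → (12, 'cebdbefeaecdcda')
  12 → (5, 'cfagegacebdbefeaecdcda')
  13 → (25, 'da')
  14 → (15, 'dbefeaecdcda')
  15 → (23, 'dcda')
  16 → (19, 'eaecdcda')
  17 → (13, 'ebdbefeaecdcda')
  18 → (21, 'ecdcda')
  19 → (17, 'efeaecdcda')
  20 → (9, 'egacebdbefeaecdcda')
  21 → (6, 'fagegacebdbefeaecdcda')
  22 → (18, 'feaecdcda')
  23 → (1, 'fgcbcfagegacebdbefeaecdcda')
  24 → (10, 'gacebdbefeaecdcda')
  25 → (2, 'gcbcfagegacebdbefeaecdcda')
  26 → (8, 'gegacebdbefeaecdcda')

SA = [26, 11, 20, 0, 7, 4, 14, 16, 3, 24, 22, 12, 5, 25, 15, 23, 19, 13, 21, 17, 9, 6, 18, 1, 10, 2, 8]
rank  pair      lcp
   1  s[26:],s[11:]  1  'a'
   2  s[11:],s[20:]  1  'a'
   3  s[20:],s[0:]  1  'a'
   4  s[0:],s[7:]  1  'a'
   5  s[7:],s[4:]  0  ''
   6  s[4:],s[14:]  1  'b'
   7  s[14:],s[16:]  1  'b'
   8  s[16:],s[3:]  0  ''
   9  s[3:],s[24:]  1  'c'
  10  s[24:],s[22:]  2  'cd'
  11  s[22:],s[12:]  1  'c'
  12  s[12:],s[5:]  1  'c'
  13  s[5:],s[25:]  0  ''
  14  s[25:],s[15:]  1  'd'
  15  s[15:],s[23:]  1  'd'
  16  s[23:],s[19:]  0  ''
  17  s[19:],s[13:]  1  'e'
  18  s[13:],s[21:]  1  'e'
  19  s[21:],s[17:]  1  'e'
  20  s[17:],s[9:]  1  'e'
  21  s[9:],s[6:]  0  ''
  22  s[6:],s[18:]  1  'f'
  23  s[18:],s[1:]  1  'f'
  24  s[1:],s[10:]  0  ''
  25  s[10:],s[2:]  1  'g'
  26  s[2:],s[8:]  1  'g'

n(n+1)/2 = 27·28/2 = 378
Σ LCP = 0 + 1 + 1 + 1 + 1 + 0 + 1 + 1 + 0 + 1 + 2 + 1 + 1 + 0 + 1 + 1 + 0 + 1 + 1 + 1 + 1 + 0 + 1 + 1 + 0 + 1 + 1 = 21
distinct = 378 − 21 = 357

357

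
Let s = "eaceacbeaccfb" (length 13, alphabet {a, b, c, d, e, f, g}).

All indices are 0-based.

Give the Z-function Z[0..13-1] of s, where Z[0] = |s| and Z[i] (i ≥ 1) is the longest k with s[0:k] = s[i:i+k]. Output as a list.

[13, 0, 0, 3, 0, 0, 0, 3, 0, 0, 0, 0, 0]

Z[0]=13
i=1: i≥r, start 0; Z[1]=0
i=2: i≥r, start 0; Z[2]=0
i=3: i≥r, start 0; Z[3]=3 extend→box=[3,6)
i=4: min(r-i=2, Z[1]=0)=0; Z[4]=0
i=5: min(r-i=1, Z[2]=0)=0; Z[5]=0
i=6: i≥r, start 0; Z[6]=0
i=7: i≥r, start 0; Z[7]=3 extend→box=[7,10)
i=8: min(r-i=2, Z[1]=0)=0; Z[8]=0
i=9: min(r-i=1, Z[2]=0)=0; Z[9]=0
i=10: i≥r, start 0; Z[10]=0
i=11: i≥r, start 0; Z[11]=0
i=12: i≥r, start 0; Z[12]=0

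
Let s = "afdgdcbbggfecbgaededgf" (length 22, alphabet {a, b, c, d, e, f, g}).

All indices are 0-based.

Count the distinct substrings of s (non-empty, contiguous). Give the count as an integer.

sorted suffixes:
  #0 SA[0]=15  'aededgf'
  #1 SA[1]=0  'afdgdcbbggfecbgaededgf'
  #2 SA[2]=6  'bbggfecbgaededgf'
  #3 SA[3]=13  'bgaededgf'
  #4 SA[4]=7  'bggfecbgaededgf'
  #5 SA[5]=5  'cbbggfecbgaededgf'
  #6 SA[6]=12  'cbgaededgf'
  #7 SA[7]=4  'dcbbggfecbgaededgf'
  #8 SA[8]=17  'dedgf'
  #9 SA[9]=2  'dgdcbbggfecbgaededgf'
  #10 SA[10]=19  'dgf'
  #11 SA[11]=11  'ecbgaededgf'
  #12 SA[12]=16  'ededgf'
  #13 SA[13]=18  'edgf'
  #14 SA[14]=21  'f'
  #15 SA[15]=1  'fdgdcbbggfecbgaededgf'
  #16 SA[16]=10  'fecbgaededgf'
  #17 SA[17]=14  'gaededgf'
  #18 SA[18]=3  'gdcbbggfecbgaededgf'
  #19 SA[19]=20  'gf'
  #20 SA[20]=9  'gfecbgaededgf'
  #21 SA[21]=8  'ggfecbgaededgf'

SA = [15, 0, 6, 13, 7, 5, 12, 4, 17, 2, 19, 11, 16, 18, 21, 1, 10, 14, 3, 20, 9, 8]
[i] adj suffixes → lcp
  [1] 15/0 → 1 ('a')
  [2] 0/6 → 0 ('')
  [3] 6/13 → 1 ('b')
  [4] 13/7 → 2 ('bg')
  [5] 7/5 → 0 ('')
  [6] 5/12 → 2 ('cb')
  [7] 12/4 → 0 ('')
  [8] 4/17 → 1 ('d')
  [9] 17/2 → 1 ('d')
  [10] 2/19 → 2 ('dg')
  [11] 19/11 → 0 ('')
  [12] 11/16 → 1 ('e')
  [13] 16/18 → 2 ('ed')
  [14] 18/21 → 0 ('')
  [15] 21/1 → 1 ('f')
  [16] 1/10 → 1 ('f')
  [17] 10/14 → 0 ('')
  [18] 14/3 → 1 ('g')
  [19] 3/20 → 1 ('g')
  [20] 20/9 → 2 ('gf')
  [21] 9/8 → 1 ('g')

n(n+1)/2 = 22·23/2 = 253
Σ LCP = 0 + 1 + 0 + 1 + 2 + 0 + 2 + 0 + 1 + 1 + 2 + 0 + 1 + 2 + 0 + 1 + 1 + 0 + 1 + 1 + 2 + 1 = 20
distinct = 253 − 20 = 233

233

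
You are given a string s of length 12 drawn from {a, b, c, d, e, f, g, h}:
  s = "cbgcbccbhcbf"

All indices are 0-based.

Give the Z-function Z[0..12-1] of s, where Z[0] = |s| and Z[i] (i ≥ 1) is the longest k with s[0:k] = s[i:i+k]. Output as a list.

Z[0]=12
i=1: i≥r, start 0; Z[1]=0
i=2: i≥r, start 0; Z[2]=0
i=3: i≥r, start 0; Z[3]=2 scan→box=[3,5)
i=4: min(r-i=1, Z[1]=0)=0; Z[4]=0
i=5: i≥r, start 0; Z[5]=1 scan→box=[5,6)
i=6: i≥r, start 0; Z[6]=2 scan→box=[6,8)
i=7: min(r-i=1, Z[1]=0)=0; Z[7]=0
i=8: i≥r, start 0; Z[8]=0
i=9: i≥r, start 0; Z[9]=2 scan→box=[9,11)
i=10: min(r-i=1, Z[1]=0)=0; Z[10]=0
i=11: i≥r, start 0; Z[11]=0

[12, 0, 0, 2, 0, 1, 2, 0, 0, 2, 0, 0]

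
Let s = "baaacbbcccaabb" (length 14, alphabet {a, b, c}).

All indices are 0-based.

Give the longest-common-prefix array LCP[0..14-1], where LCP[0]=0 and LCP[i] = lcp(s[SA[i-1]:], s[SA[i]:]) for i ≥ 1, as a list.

[0, 2, 2, 1, 1, 0, 1, 1, 2, 1, 0, 1, 1, 2]

rank | idx | suffix
   0 |   1 | aaacbbcccaabb
   1 |  10 | aabb
   2 |   2 | aacbbcccaabb
   3 |  11 | abb
   4 |   3 | acbbcccaabb
   5 |  13 | b
   6 |   0 | baaacbbcccaabb
   7 |  12 | bb
   8 |   5 | bbcccaabb
   9 |   6 | bcccaabb
  10 |   9 | caabb
  11 |   4 | cbbcccaabb
  12 |   8 | ccaabb
  13 |   7 | cccaabb

SA = [1, 10, 2, 11, 3, 13, 0, 12, 5, 6, 9, 4, 8, 7]
[i] adj suffixes → lcp
  [1] 1/10 → 2 ('aa')
  [2] 10/2 → 2 ('aa')
  [3] 2/11 → 1 ('a')
  [4] 11/3 → 1 ('a')
  [5] 3/13 → 0 ('')
  [6] 13/0 → 1 ('b')
  [7] 0/12 → 1 ('b')
  [8] 12/5 → 2 ('bb')
  [9] 5/6 → 1 ('b')
  [10] 6/9 → 0 ('')
  [11] 9/4 → 1 ('c')
  [12] 4/8 → 1 ('c')
  [13] 8/7 → 2 ('cc')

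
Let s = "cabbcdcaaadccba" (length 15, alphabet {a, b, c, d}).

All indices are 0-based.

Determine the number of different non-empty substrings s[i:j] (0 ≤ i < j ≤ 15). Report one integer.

106

rank→(start, suffix):
  0 → (14, 'a')
  1 → (7, 'aaadccba')
  2 → (8, 'aadccba')
  3 → (1, 'abbcdcaaadccba')
  4 → (9, 'adccba')
  5 → (13, 'ba')
  6 → (2, 'bbcdcaaadccba')
  7 → (3, 'bcdcaaadccba')
  8 → (6, 'caaadccba')
  9 → (0, 'cabbcdcaaadccba')
  10 → (12, 'cba')
  11 → (11, 'ccba')
  12 → (4, 'cdcaaadccba')
  13 → (5, 'dcaaadccba')
  14 → (10, 'dccba')

SA = [14, 7, 8, 1, 9, 13, 2, 3, 6, 0, 12, 11, 4, 5, 10]
rank  pair      lcp
   1  s[14:],s[7:]  1  'a'
   2  s[7:],s[8:]  2  'aa'
   3  s[8:],s[1:]  1  'a'
   4  s[1:],s[9:]  1  'a'
   5  s[9:],s[13:]  0  ''
   6  s[13:],s[2:]  1  'b'
   7  s[2:],s[3:]  1  'b'
   8  s[3:],s[6:]  0  ''
   9  s[6:],s[0:]  2  'ca'
  10  s[0:],s[12:]  1  'c'
  11  s[12:],s[11:]  1  'c'
  12  s[11:],s[4:]  1  'c'
  13  s[4:],s[5:]  0  ''
  14  s[5:],s[10:]  2  'dc'

n(n+1)/2 = 15·16/2 = 120
Σ LCP = 0 + 1 + 2 + 1 + 1 + 0 + 1 + 1 + 0 + 2 + 1 + 1 + 1 + 0 + 2 = 14
distinct = 120 − 14 = 106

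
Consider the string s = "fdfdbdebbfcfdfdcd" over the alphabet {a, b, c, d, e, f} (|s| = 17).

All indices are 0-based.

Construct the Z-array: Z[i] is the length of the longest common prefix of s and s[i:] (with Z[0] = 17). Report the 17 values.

Z[0]=17
i=1: outside box; Z[1]=0
i=2: outside box; Z[2]=2 grow→box=[2,4)
i=3: min(r-i=1, Z[1]=0)=0; Z[3]=0
i=4: outside box; Z[4]=0
i=5: outside box; Z[5]=0
i=6: outside box; Z[6]=0
i=7: outside box; Z[7]=0
i=8: outside box; Z[8]=0
i=9: outside box; Z[9]=1 grow→box=[9,10)
i=10: outside box; Z[10]=0
i=11: outside box; Z[11]=4 grow→box=[11,15)
i=12: min(r-i=3, Z[1]=0)=0; Z[12]=0
i=13: min(r-i=2, Z[2]=2)=2; Z[13]=2
i=14: min(r-i=1, Z[3]=0)=0; Z[14]=0
i=15: outside box; Z[15]=0
i=16: outside box; Z[16]=0

[17, 0, 2, 0, 0, 0, 0, 0, 0, 1, 0, 4, 0, 2, 0, 0, 0]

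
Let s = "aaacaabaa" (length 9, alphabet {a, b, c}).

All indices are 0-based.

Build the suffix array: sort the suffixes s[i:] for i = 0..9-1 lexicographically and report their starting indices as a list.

sorted suffixes:
  #0 SA[0]=8  'a'
  #1 SA[1]=7  'aa'
  #2 SA[2]=0  'aaacaabaa'
  #3 SA[3]=4  'aabaa'
  #4 SA[4]=1  'aacaabaa'
  #5 SA[5]=5  'abaa'
  #6 SA[6]=2  'acaabaa'
  #7 SA[7]=6  'baa'
  #8 SA[8]=3  'caabaa'

[8, 7, 0, 4, 1, 5, 2, 6, 3]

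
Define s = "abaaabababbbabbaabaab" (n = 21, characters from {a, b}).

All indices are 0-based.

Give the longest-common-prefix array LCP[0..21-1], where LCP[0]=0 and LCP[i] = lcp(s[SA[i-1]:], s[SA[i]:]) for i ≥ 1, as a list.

rank | idx | suffix
   0 |   2 | aaabababbbabbaabaab
   1 |  18 | aab
   2 |  15 | aabaab
   3 |   3 | aabababbbabbaabaab
   4 |  19 | ab
   5 |   0 | abaaabababbbabbaabaab
   6 |  16 | abaab
   7 |   4 | abababbbabbaabaab
   8 |   6 | ababbbabbaabaab
   9 |  12 | abbaabaab
  10 |   8 | abbbabbaabaab
  11 |  20 | b
  12 |   1 | baaabababbbabbaabaab
  13 |  17 | baab
  14 |  14 | baabaab
  15 |   5 | bababbbabbaabaab
  16 |  11 | babbaabaab
  17 |   7 | babbbabbaabaab
  18 |  13 | bbaabaab
  19 |  10 | bbabbaabaab
  20 |   9 | bbbabbaabaab

SA = [2, 18, 15, 3, 19, 0, 16, 4, 6, 12, 8, 20, 1, 17, 14, 5, 11, 7, 13, 10, 9]
i: (SA[i-1],SA[i]) lcp shared
  1: (2,18) 2 'aa'
  2: (18,15) 3 'aab'
  3: (15,3) 4 'aaba'
  4: (3,19) 1 'a'
  5: (19,0) 2 'ab'
  6: (0,16) 4 'abaa'
  7: (16,4) 3 'aba'
  8: (4,6) 4 'abab'
  9: (6,12) 2 'ab'
  10: (12,8) 3 'abb'
  11: (8,20) 0 ''
  12: (20,1) 1 'b'
  13: (1,17) 3 'baa'
  14: (17,14) 4 'baab'
  15: (14,5) 2 'ba'
  16: (5,11) 3 'bab'
  17: (11,7) 4 'babb'
  18: (7,13) 1 'b'
  19: (13,10) 3 'bba'
  20: (10,9) 2 'bb'

[0, 2, 3, 4, 1, 2, 4, 3, 4, 2, 3, 0, 1, 3, 4, 2, 3, 4, 1, 3, 2]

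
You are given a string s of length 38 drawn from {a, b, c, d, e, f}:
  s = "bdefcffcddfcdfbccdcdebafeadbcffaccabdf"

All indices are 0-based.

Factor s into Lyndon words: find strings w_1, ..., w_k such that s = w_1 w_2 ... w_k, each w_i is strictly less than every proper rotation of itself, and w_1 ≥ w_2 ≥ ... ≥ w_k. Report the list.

emit factor 1: 'bdefcffcddfcdf' (i=0, period=14)
emit factor 2: 'bccdcde' (i=14, period=7)
emit factor 3: 'b' (i=21, period=1)
emit factor 4: 'afe' (i=22, period=3)
emit factor 5: 'adbcff' (i=25, period=6)
emit factor 6: 'acc' (i=31, period=3)
emit factor 7: 'abdf' (i=34, period=4)

["bdefcffcddfcdf", "bccdcde", "b", "afe", "adbcff", "acc", "abdf"]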